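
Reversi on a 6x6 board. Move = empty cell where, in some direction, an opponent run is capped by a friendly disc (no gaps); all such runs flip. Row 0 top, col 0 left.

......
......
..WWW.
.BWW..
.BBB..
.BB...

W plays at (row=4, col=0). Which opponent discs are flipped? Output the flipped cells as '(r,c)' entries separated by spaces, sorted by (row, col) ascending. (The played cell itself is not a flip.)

Dir NW: edge -> no flip
Dir N: first cell '.' (not opp) -> no flip
Dir NE: opp run (3,1) capped by W -> flip
Dir W: edge -> no flip
Dir E: opp run (4,1) (4,2) (4,3), next='.' -> no flip
Dir SW: edge -> no flip
Dir S: first cell '.' (not opp) -> no flip
Dir SE: opp run (5,1), next=edge -> no flip

Answer: (3,1)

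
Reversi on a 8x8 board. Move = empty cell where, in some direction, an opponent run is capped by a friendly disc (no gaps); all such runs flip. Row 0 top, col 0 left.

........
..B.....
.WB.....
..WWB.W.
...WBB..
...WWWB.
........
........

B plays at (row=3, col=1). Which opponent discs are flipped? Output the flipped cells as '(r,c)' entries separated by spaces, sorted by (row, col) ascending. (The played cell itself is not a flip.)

Answer: (3,2) (3,3)

Derivation:
Dir NW: first cell '.' (not opp) -> no flip
Dir N: opp run (2,1), next='.' -> no flip
Dir NE: first cell 'B' (not opp) -> no flip
Dir W: first cell '.' (not opp) -> no flip
Dir E: opp run (3,2) (3,3) capped by B -> flip
Dir SW: first cell '.' (not opp) -> no flip
Dir S: first cell '.' (not opp) -> no flip
Dir SE: first cell '.' (not opp) -> no flip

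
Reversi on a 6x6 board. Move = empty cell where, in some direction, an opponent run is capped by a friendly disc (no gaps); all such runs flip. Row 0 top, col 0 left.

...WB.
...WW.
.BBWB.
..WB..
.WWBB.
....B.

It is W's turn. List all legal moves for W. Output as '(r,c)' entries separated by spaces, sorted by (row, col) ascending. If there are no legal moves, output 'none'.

(0,5): flips 1 -> legal
(1,0): flips 1 -> legal
(1,1): no bracket -> illegal
(1,2): flips 1 -> legal
(1,5): flips 2 -> legal
(2,0): flips 2 -> legal
(2,5): flips 1 -> legal
(3,0): no bracket -> illegal
(3,1): flips 1 -> legal
(3,4): flips 2 -> legal
(3,5): flips 1 -> legal
(4,5): flips 2 -> legal
(5,2): no bracket -> illegal
(5,3): flips 2 -> legal
(5,5): no bracket -> illegal

Answer: (0,5) (1,0) (1,2) (1,5) (2,0) (2,5) (3,1) (3,4) (3,5) (4,5) (5,3)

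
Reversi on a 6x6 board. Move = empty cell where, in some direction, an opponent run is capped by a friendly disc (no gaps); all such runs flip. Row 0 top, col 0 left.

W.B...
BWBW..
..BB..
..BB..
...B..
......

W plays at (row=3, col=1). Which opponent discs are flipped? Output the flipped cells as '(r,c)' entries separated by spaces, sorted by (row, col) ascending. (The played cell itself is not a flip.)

Dir NW: first cell '.' (not opp) -> no flip
Dir N: first cell '.' (not opp) -> no flip
Dir NE: opp run (2,2) capped by W -> flip
Dir W: first cell '.' (not opp) -> no flip
Dir E: opp run (3,2) (3,3), next='.' -> no flip
Dir SW: first cell '.' (not opp) -> no flip
Dir S: first cell '.' (not opp) -> no flip
Dir SE: first cell '.' (not opp) -> no flip

Answer: (2,2)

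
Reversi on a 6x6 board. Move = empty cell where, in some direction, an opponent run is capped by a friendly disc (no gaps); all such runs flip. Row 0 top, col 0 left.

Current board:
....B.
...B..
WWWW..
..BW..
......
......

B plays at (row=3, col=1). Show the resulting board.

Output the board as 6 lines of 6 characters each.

Place B at (3,1); scan 8 dirs for brackets.
Dir NW: opp run (2,0), next=edge -> no flip
Dir N: opp run (2,1), next='.' -> no flip
Dir NE: opp run (2,2) capped by B -> flip
Dir W: first cell '.' (not opp) -> no flip
Dir E: first cell 'B' (not opp) -> no flip
Dir SW: first cell '.' (not opp) -> no flip
Dir S: first cell '.' (not opp) -> no flip
Dir SE: first cell '.' (not opp) -> no flip
All flips: (2,2)

Answer: ....B.
...B..
WWBW..
.BBW..
......
......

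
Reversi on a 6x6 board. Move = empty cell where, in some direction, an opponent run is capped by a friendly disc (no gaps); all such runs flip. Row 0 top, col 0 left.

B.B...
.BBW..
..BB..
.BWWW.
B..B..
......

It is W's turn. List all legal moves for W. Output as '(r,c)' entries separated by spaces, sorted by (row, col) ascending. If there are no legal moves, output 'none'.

(0,1): flips 2 -> legal
(0,3): no bracket -> illegal
(1,0): flips 2 -> legal
(1,4): flips 1 -> legal
(2,0): no bracket -> illegal
(2,1): no bracket -> illegal
(2,4): no bracket -> illegal
(3,0): flips 1 -> legal
(4,1): no bracket -> illegal
(4,2): no bracket -> illegal
(4,4): no bracket -> illegal
(5,0): no bracket -> illegal
(5,1): no bracket -> illegal
(5,2): flips 1 -> legal
(5,3): flips 1 -> legal
(5,4): flips 1 -> legal

Answer: (0,1) (1,0) (1,4) (3,0) (5,2) (5,3) (5,4)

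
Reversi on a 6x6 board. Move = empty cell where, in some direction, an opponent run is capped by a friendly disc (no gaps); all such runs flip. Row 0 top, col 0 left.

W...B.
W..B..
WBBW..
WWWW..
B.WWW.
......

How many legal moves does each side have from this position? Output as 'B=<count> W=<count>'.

-- B to move --
(0,1): no bracket -> illegal
(1,1): no bracket -> illegal
(1,2): no bracket -> illegal
(1,4): no bracket -> illegal
(2,4): flips 1 -> legal
(3,4): no bracket -> illegal
(3,5): no bracket -> illegal
(4,1): flips 1 -> legal
(4,5): no bracket -> illegal
(5,1): no bracket -> illegal
(5,2): flips 2 -> legal
(5,3): flips 3 -> legal
(5,4): flips 2 -> legal
(5,5): flips 2 -> legal
B mobility = 6
-- W to move --
(0,2): no bracket -> illegal
(0,3): flips 1 -> legal
(0,5): no bracket -> illegal
(1,1): flips 2 -> legal
(1,2): flips 2 -> legal
(1,4): no bracket -> illegal
(1,5): no bracket -> illegal
(2,4): no bracket -> illegal
(4,1): no bracket -> illegal
(5,0): flips 1 -> legal
(5,1): no bracket -> illegal
W mobility = 4

Answer: B=6 W=4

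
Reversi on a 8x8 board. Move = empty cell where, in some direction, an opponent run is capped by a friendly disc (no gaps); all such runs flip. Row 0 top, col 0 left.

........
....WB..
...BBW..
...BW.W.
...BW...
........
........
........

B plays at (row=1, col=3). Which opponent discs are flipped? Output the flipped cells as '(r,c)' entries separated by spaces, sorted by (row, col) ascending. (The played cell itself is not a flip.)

Dir NW: first cell '.' (not opp) -> no flip
Dir N: first cell '.' (not opp) -> no flip
Dir NE: first cell '.' (not opp) -> no flip
Dir W: first cell '.' (not opp) -> no flip
Dir E: opp run (1,4) capped by B -> flip
Dir SW: first cell '.' (not opp) -> no flip
Dir S: first cell 'B' (not opp) -> no flip
Dir SE: first cell 'B' (not opp) -> no flip

Answer: (1,4)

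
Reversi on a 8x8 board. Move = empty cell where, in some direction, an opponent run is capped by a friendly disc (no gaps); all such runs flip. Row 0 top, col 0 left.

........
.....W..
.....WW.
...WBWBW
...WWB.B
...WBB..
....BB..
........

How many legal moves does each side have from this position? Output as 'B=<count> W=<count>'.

-- B to move --
(0,4): no bracket -> illegal
(0,5): flips 3 -> legal
(0,6): no bracket -> illegal
(1,4): flips 1 -> legal
(1,6): flips 2 -> legal
(1,7): no bracket -> illegal
(2,2): flips 2 -> legal
(2,3): no bracket -> illegal
(2,4): no bracket -> illegal
(2,7): flips 1 -> legal
(3,2): flips 2 -> legal
(4,2): flips 3 -> legal
(4,6): no bracket -> illegal
(5,2): flips 2 -> legal
(6,2): no bracket -> illegal
(6,3): no bracket -> illegal
B mobility = 8
-- W to move --
(2,3): no bracket -> illegal
(2,4): flips 1 -> legal
(2,7): no bracket -> illegal
(4,6): flips 2 -> legal
(5,6): flips 2 -> legal
(5,7): flips 1 -> legal
(6,3): no bracket -> illegal
(6,6): flips 1 -> legal
(7,3): no bracket -> illegal
(7,4): flips 2 -> legal
(7,5): flips 4 -> legal
(7,6): flips 2 -> legal
W mobility = 8

Answer: B=8 W=8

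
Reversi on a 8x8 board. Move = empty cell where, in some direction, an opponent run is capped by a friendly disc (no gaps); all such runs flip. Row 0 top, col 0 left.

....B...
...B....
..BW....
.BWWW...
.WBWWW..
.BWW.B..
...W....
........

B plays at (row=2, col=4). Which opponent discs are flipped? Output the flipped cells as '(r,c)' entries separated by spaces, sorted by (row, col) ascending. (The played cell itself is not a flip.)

Dir NW: first cell 'B' (not opp) -> no flip
Dir N: first cell '.' (not opp) -> no flip
Dir NE: first cell '.' (not opp) -> no flip
Dir W: opp run (2,3) capped by B -> flip
Dir E: first cell '.' (not opp) -> no flip
Dir SW: opp run (3,3) capped by B -> flip
Dir S: opp run (3,4) (4,4), next='.' -> no flip
Dir SE: first cell '.' (not opp) -> no flip

Answer: (2,3) (3,3)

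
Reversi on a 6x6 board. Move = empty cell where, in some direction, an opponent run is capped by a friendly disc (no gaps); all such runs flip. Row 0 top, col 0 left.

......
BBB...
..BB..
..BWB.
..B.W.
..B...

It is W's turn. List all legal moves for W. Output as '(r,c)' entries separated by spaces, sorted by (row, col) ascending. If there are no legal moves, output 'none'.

(0,0): flips 2 -> legal
(0,1): no bracket -> illegal
(0,2): no bracket -> illegal
(0,3): no bracket -> illegal
(1,3): flips 1 -> legal
(1,4): no bracket -> illegal
(2,0): no bracket -> illegal
(2,1): no bracket -> illegal
(2,4): flips 1 -> legal
(2,5): no bracket -> illegal
(3,1): flips 1 -> legal
(3,5): flips 1 -> legal
(4,1): no bracket -> illegal
(4,3): no bracket -> illegal
(4,5): no bracket -> illegal
(5,1): flips 1 -> legal
(5,3): no bracket -> illegal

Answer: (0,0) (1,3) (2,4) (3,1) (3,5) (5,1)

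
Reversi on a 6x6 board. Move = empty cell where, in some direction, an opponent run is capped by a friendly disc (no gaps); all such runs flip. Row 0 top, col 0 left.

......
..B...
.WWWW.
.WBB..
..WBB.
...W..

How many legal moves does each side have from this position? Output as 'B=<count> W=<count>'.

Answer: B=10 W=9

Derivation:
-- B to move --
(1,0): flips 1 -> legal
(1,1): flips 1 -> legal
(1,3): flips 1 -> legal
(1,4): flips 1 -> legal
(1,5): flips 1 -> legal
(2,0): no bracket -> illegal
(2,5): no bracket -> illegal
(3,0): flips 2 -> legal
(3,4): flips 1 -> legal
(3,5): no bracket -> illegal
(4,0): no bracket -> illegal
(4,1): flips 1 -> legal
(5,1): flips 1 -> legal
(5,2): flips 1 -> legal
(5,4): no bracket -> illegal
B mobility = 10
-- W to move --
(0,1): flips 1 -> legal
(0,2): flips 1 -> legal
(0,3): flips 1 -> legal
(1,1): no bracket -> illegal
(1,3): no bracket -> illegal
(3,4): flips 2 -> legal
(3,5): flips 1 -> legal
(4,1): flips 1 -> legal
(4,5): flips 2 -> legal
(5,2): no bracket -> illegal
(5,4): flips 2 -> legal
(5,5): flips 2 -> legal
W mobility = 9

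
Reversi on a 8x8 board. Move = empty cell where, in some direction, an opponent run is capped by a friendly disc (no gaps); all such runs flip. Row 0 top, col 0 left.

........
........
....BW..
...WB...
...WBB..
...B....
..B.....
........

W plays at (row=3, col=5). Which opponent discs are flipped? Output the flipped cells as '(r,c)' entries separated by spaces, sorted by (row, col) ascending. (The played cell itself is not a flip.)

Answer: (3,4)

Derivation:
Dir NW: opp run (2,4), next='.' -> no flip
Dir N: first cell 'W' (not opp) -> no flip
Dir NE: first cell '.' (not opp) -> no flip
Dir W: opp run (3,4) capped by W -> flip
Dir E: first cell '.' (not opp) -> no flip
Dir SW: opp run (4,4) (5,3) (6,2), next='.' -> no flip
Dir S: opp run (4,5), next='.' -> no flip
Dir SE: first cell '.' (not opp) -> no flip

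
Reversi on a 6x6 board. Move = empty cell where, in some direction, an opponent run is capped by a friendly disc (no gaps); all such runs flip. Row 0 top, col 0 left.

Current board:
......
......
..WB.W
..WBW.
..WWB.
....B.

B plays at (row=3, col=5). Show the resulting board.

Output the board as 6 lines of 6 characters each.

Place B at (3,5); scan 8 dirs for brackets.
Dir NW: first cell '.' (not opp) -> no flip
Dir N: opp run (2,5), next='.' -> no flip
Dir NE: edge -> no flip
Dir W: opp run (3,4) capped by B -> flip
Dir E: edge -> no flip
Dir SW: first cell 'B' (not opp) -> no flip
Dir S: first cell '.' (not opp) -> no flip
Dir SE: edge -> no flip
All flips: (3,4)

Answer: ......
......
..WB.W
..WBBB
..WWB.
....B.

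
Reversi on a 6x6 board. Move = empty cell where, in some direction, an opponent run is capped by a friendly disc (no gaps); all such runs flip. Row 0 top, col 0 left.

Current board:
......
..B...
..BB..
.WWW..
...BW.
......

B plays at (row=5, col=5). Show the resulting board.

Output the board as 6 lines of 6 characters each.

Place B at (5,5); scan 8 dirs for brackets.
Dir NW: opp run (4,4) (3,3) capped by B -> flip
Dir N: first cell '.' (not opp) -> no flip
Dir NE: edge -> no flip
Dir W: first cell '.' (not opp) -> no flip
Dir E: edge -> no flip
Dir SW: edge -> no flip
Dir S: edge -> no flip
Dir SE: edge -> no flip
All flips: (3,3) (4,4)

Answer: ......
..B...
..BB..
.WWB..
...BB.
.....B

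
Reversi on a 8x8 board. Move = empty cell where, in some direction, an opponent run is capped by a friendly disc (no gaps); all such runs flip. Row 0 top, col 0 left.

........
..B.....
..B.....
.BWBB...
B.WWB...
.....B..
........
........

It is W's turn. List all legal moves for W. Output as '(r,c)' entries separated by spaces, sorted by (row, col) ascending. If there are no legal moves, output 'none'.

(0,1): no bracket -> illegal
(0,2): flips 2 -> legal
(0,3): no bracket -> illegal
(1,1): no bracket -> illegal
(1,3): no bracket -> illegal
(2,0): flips 1 -> legal
(2,1): no bracket -> illegal
(2,3): flips 1 -> legal
(2,4): flips 1 -> legal
(2,5): flips 1 -> legal
(3,0): flips 1 -> legal
(3,5): flips 2 -> legal
(4,1): no bracket -> illegal
(4,5): flips 1 -> legal
(4,6): no bracket -> illegal
(5,0): no bracket -> illegal
(5,1): no bracket -> illegal
(5,3): no bracket -> illegal
(5,4): no bracket -> illegal
(5,6): no bracket -> illegal
(6,4): no bracket -> illegal
(6,5): no bracket -> illegal
(6,6): no bracket -> illegal

Answer: (0,2) (2,0) (2,3) (2,4) (2,5) (3,0) (3,5) (4,5)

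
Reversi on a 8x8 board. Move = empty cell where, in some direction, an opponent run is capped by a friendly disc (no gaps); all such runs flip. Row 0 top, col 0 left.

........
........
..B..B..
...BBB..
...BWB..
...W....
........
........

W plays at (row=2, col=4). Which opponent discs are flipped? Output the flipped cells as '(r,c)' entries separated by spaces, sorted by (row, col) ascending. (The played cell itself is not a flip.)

Answer: (3,4)

Derivation:
Dir NW: first cell '.' (not opp) -> no flip
Dir N: first cell '.' (not opp) -> no flip
Dir NE: first cell '.' (not opp) -> no flip
Dir W: first cell '.' (not opp) -> no flip
Dir E: opp run (2,5), next='.' -> no flip
Dir SW: opp run (3,3), next='.' -> no flip
Dir S: opp run (3,4) capped by W -> flip
Dir SE: opp run (3,5), next='.' -> no flip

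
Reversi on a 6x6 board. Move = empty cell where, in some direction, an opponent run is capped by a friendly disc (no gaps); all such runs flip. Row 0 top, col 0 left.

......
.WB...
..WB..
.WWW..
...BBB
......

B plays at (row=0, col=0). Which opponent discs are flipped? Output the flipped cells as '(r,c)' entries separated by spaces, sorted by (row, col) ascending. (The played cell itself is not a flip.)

Answer: (1,1) (2,2) (3,3)

Derivation:
Dir NW: edge -> no flip
Dir N: edge -> no flip
Dir NE: edge -> no flip
Dir W: edge -> no flip
Dir E: first cell '.' (not opp) -> no flip
Dir SW: edge -> no flip
Dir S: first cell '.' (not opp) -> no flip
Dir SE: opp run (1,1) (2,2) (3,3) capped by B -> flip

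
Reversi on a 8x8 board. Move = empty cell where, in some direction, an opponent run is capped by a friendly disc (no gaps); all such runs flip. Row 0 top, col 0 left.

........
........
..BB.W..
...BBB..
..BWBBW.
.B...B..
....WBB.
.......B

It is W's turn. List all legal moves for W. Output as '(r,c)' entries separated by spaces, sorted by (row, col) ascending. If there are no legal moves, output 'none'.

Answer: (1,3) (2,4) (4,1) (6,7) (7,5)

Derivation:
(1,1): no bracket -> illegal
(1,2): no bracket -> illegal
(1,3): flips 2 -> legal
(1,4): no bracket -> illegal
(2,1): no bracket -> illegal
(2,4): flips 1 -> legal
(2,6): no bracket -> illegal
(3,1): no bracket -> illegal
(3,2): no bracket -> illegal
(3,6): no bracket -> illegal
(4,0): no bracket -> illegal
(4,1): flips 1 -> legal
(5,0): no bracket -> illegal
(5,2): no bracket -> illegal
(5,3): no bracket -> illegal
(5,4): no bracket -> illegal
(5,6): no bracket -> illegal
(5,7): no bracket -> illegal
(6,0): no bracket -> illegal
(6,1): no bracket -> illegal
(6,2): no bracket -> illegal
(6,7): flips 2 -> legal
(7,4): no bracket -> illegal
(7,5): flips 4 -> legal
(7,6): no bracket -> illegal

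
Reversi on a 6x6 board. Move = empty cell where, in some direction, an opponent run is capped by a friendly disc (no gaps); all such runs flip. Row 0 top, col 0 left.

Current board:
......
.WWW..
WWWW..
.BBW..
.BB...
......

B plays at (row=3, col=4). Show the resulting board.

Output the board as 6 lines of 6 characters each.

Answer: ......
.WWW..
WWWW..
.BBBB.
.BB...
......

Derivation:
Place B at (3,4); scan 8 dirs for brackets.
Dir NW: opp run (2,3) (1,2), next='.' -> no flip
Dir N: first cell '.' (not opp) -> no flip
Dir NE: first cell '.' (not opp) -> no flip
Dir W: opp run (3,3) capped by B -> flip
Dir E: first cell '.' (not opp) -> no flip
Dir SW: first cell '.' (not opp) -> no flip
Dir S: first cell '.' (not opp) -> no flip
Dir SE: first cell '.' (not opp) -> no flip
All flips: (3,3)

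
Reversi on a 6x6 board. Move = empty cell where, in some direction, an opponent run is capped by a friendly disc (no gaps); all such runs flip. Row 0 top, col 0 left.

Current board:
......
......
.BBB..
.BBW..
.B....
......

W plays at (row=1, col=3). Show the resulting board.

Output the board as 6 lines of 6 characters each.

Answer: ......
...W..
.BBW..
.BBW..
.B....
......

Derivation:
Place W at (1,3); scan 8 dirs for brackets.
Dir NW: first cell '.' (not opp) -> no flip
Dir N: first cell '.' (not opp) -> no flip
Dir NE: first cell '.' (not opp) -> no flip
Dir W: first cell '.' (not opp) -> no flip
Dir E: first cell '.' (not opp) -> no flip
Dir SW: opp run (2,2) (3,1), next='.' -> no flip
Dir S: opp run (2,3) capped by W -> flip
Dir SE: first cell '.' (not opp) -> no flip
All flips: (2,3)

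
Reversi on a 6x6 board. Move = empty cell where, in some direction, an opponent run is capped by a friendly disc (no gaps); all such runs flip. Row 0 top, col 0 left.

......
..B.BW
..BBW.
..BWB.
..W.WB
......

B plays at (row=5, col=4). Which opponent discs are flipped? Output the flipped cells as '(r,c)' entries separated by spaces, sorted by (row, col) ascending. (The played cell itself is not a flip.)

Answer: (4,4)

Derivation:
Dir NW: first cell '.' (not opp) -> no flip
Dir N: opp run (4,4) capped by B -> flip
Dir NE: first cell 'B' (not opp) -> no flip
Dir W: first cell '.' (not opp) -> no flip
Dir E: first cell '.' (not opp) -> no flip
Dir SW: edge -> no flip
Dir S: edge -> no flip
Dir SE: edge -> no flip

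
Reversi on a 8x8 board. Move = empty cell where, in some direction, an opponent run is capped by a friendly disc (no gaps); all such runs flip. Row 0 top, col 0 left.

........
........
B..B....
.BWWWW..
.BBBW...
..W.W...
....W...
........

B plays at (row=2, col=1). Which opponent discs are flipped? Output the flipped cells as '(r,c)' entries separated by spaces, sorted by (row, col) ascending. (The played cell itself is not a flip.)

Dir NW: first cell '.' (not opp) -> no flip
Dir N: first cell '.' (not opp) -> no flip
Dir NE: first cell '.' (not opp) -> no flip
Dir W: first cell 'B' (not opp) -> no flip
Dir E: first cell '.' (not opp) -> no flip
Dir SW: first cell '.' (not opp) -> no flip
Dir S: first cell 'B' (not opp) -> no flip
Dir SE: opp run (3,2) capped by B -> flip

Answer: (3,2)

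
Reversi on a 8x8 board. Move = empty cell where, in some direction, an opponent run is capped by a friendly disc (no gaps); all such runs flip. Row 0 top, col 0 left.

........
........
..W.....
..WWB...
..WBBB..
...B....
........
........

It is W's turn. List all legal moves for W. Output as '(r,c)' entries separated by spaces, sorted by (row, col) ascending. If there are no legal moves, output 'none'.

Answer: (3,5) (4,6) (5,4) (5,5) (6,3) (6,4)

Derivation:
(2,3): no bracket -> illegal
(2,4): no bracket -> illegal
(2,5): no bracket -> illegal
(3,5): flips 1 -> legal
(3,6): no bracket -> illegal
(4,6): flips 3 -> legal
(5,2): no bracket -> illegal
(5,4): flips 1 -> legal
(5,5): flips 1 -> legal
(5,6): no bracket -> illegal
(6,2): no bracket -> illegal
(6,3): flips 2 -> legal
(6,4): flips 1 -> legal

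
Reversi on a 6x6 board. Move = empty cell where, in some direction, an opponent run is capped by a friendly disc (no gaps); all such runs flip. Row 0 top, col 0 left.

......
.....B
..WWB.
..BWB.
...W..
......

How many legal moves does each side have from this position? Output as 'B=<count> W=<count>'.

Answer: B=6 W=7

Derivation:
-- B to move --
(1,1): no bracket -> illegal
(1,2): flips 2 -> legal
(1,3): no bracket -> illegal
(1,4): flips 1 -> legal
(2,1): flips 2 -> legal
(3,1): no bracket -> illegal
(4,2): flips 1 -> legal
(4,4): no bracket -> illegal
(5,2): flips 1 -> legal
(5,3): no bracket -> illegal
(5,4): flips 1 -> legal
B mobility = 6
-- W to move --
(0,4): no bracket -> illegal
(0,5): no bracket -> illegal
(1,3): no bracket -> illegal
(1,4): no bracket -> illegal
(2,1): flips 1 -> legal
(2,5): flips 2 -> legal
(3,1): flips 1 -> legal
(3,5): flips 1 -> legal
(4,1): flips 1 -> legal
(4,2): flips 1 -> legal
(4,4): no bracket -> illegal
(4,5): flips 1 -> legal
W mobility = 7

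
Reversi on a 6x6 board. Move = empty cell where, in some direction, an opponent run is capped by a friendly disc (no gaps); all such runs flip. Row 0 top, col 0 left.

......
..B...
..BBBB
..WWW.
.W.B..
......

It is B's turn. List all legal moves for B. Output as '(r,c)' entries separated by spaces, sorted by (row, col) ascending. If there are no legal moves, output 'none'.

(2,1): flips 1 -> legal
(3,0): no bracket -> illegal
(3,1): no bracket -> illegal
(3,5): no bracket -> illegal
(4,0): no bracket -> illegal
(4,2): flips 2 -> legal
(4,4): flips 2 -> legal
(4,5): flips 1 -> legal
(5,0): flips 2 -> legal
(5,1): no bracket -> illegal
(5,2): no bracket -> illegal

Answer: (2,1) (4,2) (4,4) (4,5) (5,0)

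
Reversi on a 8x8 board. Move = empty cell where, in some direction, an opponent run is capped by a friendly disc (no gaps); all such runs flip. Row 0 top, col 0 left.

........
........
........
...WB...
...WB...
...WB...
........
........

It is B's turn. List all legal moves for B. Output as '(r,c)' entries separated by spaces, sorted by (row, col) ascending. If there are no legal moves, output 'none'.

Answer: (2,2) (3,2) (4,2) (5,2) (6,2)

Derivation:
(2,2): flips 1 -> legal
(2,3): no bracket -> illegal
(2,4): no bracket -> illegal
(3,2): flips 2 -> legal
(4,2): flips 1 -> legal
(5,2): flips 2 -> legal
(6,2): flips 1 -> legal
(6,3): no bracket -> illegal
(6,4): no bracket -> illegal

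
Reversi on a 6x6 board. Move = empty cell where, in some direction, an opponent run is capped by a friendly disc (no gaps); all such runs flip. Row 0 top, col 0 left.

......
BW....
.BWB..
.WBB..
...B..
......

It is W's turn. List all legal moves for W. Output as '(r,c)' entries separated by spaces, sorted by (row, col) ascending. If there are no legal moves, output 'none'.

Answer: (2,0) (2,4) (3,4) (4,2) (4,4)

Derivation:
(0,0): no bracket -> illegal
(0,1): no bracket -> illegal
(1,2): no bracket -> illegal
(1,3): no bracket -> illegal
(1,4): no bracket -> illegal
(2,0): flips 1 -> legal
(2,4): flips 1 -> legal
(3,0): no bracket -> illegal
(3,4): flips 2 -> legal
(4,1): no bracket -> illegal
(4,2): flips 1 -> legal
(4,4): flips 1 -> legal
(5,2): no bracket -> illegal
(5,3): no bracket -> illegal
(5,4): no bracket -> illegal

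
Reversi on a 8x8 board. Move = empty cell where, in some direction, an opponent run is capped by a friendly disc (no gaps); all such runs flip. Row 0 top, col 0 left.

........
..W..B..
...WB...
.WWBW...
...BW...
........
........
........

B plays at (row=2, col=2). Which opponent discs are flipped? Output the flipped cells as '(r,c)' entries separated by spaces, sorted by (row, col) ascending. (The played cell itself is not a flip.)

Dir NW: first cell '.' (not opp) -> no flip
Dir N: opp run (1,2), next='.' -> no flip
Dir NE: first cell '.' (not opp) -> no flip
Dir W: first cell '.' (not opp) -> no flip
Dir E: opp run (2,3) capped by B -> flip
Dir SW: opp run (3,1), next='.' -> no flip
Dir S: opp run (3,2), next='.' -> no flip
Dir SE: first cell 'B' (not opp) -> no flip

Answer: (2,3)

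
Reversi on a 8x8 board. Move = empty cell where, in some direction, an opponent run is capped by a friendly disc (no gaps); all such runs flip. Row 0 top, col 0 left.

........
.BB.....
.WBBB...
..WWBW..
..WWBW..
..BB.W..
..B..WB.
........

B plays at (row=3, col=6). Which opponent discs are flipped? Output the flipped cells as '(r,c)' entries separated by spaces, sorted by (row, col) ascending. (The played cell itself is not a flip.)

Dir NW: first cell '.' (not opp) -> no flip
Dir N: first cell '.' (not opp) -> no flip
Dir NE: first cell '.' (not opp) -> no flip
Dir W: opp run (3,5) capped by B -> flip
Dir E: first cell '.' (not opp) -> no flip
Dir SW: opp run (4,5), next='.' -> no flip
Dir S: first cell '.' (not opp) -> no flip
Dir SE: first cell '.' (not opp) -> no flip

Answer: (3,5)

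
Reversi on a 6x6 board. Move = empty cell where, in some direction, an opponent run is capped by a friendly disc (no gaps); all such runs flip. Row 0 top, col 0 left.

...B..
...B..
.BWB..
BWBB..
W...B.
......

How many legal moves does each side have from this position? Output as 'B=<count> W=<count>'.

Answer: B=4 W=7

Derivation:
-- B to move --
(1,1): flips 1 -> legal
(1,2): flips 1 -> legal
(2,0): no bracket -> illegal
(4,1): flips 1 -> legal
(4,2): no bracket -> illegal
(5,0): flips 1 -> legal
(5,1): no bracket -> illegal
B mobility = 4
-- W to move --
(0,2): no bracket -> illegal
(0,4): flips 1 -> legal
(1,0): no bracket -> illegal
(1,1): flips 1 -> legal
(1,2): no bracket -> illegal
(1,4): no bracket -> illegal
(2,0): flips 2 -> legal
(2,4): flips 1 -> legal
(3,4): flips 2 -> legal
(3,5): no bracket -> illegal
(4,1): no bracket -> illegal
(4,2): flips 1 -> legal
(4,3): no bracket -> illegal
(4,5): no bracket -> illegal
(5,3): no bracket -> illegal
(5,4): no bracket -> illegal
(5,5): flips 2 -> legal
W mobility = 7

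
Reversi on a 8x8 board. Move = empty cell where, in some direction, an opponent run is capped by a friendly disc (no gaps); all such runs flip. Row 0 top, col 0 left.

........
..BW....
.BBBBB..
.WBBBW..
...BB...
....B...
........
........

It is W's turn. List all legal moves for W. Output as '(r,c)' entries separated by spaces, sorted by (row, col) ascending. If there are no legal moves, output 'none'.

(0,1): no bracket -> illegal
(0,2): no bracket -> illegal
(0,3): no bracket -> illegal
(1,0): no bracket -> illegal
(1,1): flips 2 -> legal
(1,4): no bracket -> illegal
(1,5): flips 1 -> legal
(1,6): no bracket -> illegal
(2,0): no bracket -> illegal
(2,6): no bracket -> illegal
(3,0): no bracket -> illegal
(3,6): no bracket -> illegal
(4,1): no bracket -> illegal
(4,2): no bracket -> illegal
(4,5): no bracket -> illegal
(5,2): no bracket -> illegal
(5,3): flips 4 -> legal
(5,5): no bracket -> illegal
(6,3): no bracket -> illegal
(6,4): no bracket -> illegal
(6,5): no bracket -> illegal

Answer: (1,1) (1,5) (5,3)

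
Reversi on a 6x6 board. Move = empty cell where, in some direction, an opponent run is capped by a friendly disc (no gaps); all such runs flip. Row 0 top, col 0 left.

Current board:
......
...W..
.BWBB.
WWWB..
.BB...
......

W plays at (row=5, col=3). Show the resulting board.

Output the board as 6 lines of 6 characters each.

Answer: ......
...W..
.BWBB.
WWWB..
.BW...
...W..

Derivation:
Place W at (5,3); scan 8 dirs for brackets.
Dir NW: opp run (4,2) capped by W -> flip
Dir N: first cell '.' (not opp) -> no flip
Dir NE: first cell '.' (not opp) -> no flip
Dir W: first cell '.' (not opp) -> no flip
Dir E: first cell '.' (not opp) -> no flip
Dir SW: edge -> no flip
Dir S: edge -> no flip
Dir SE: edge -> no flip
All flips: (4,2)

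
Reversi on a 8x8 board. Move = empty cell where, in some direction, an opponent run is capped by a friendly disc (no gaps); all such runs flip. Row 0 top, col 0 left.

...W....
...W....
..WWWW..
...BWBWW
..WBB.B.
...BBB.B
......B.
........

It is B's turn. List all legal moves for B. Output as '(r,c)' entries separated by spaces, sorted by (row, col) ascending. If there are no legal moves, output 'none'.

Answer: (0,2) (1,1) (1,4) (1,5) (1,6) (2,6) (3,1) (4,1) (5,1)

Derivation:
(0,2): flips 2 -> legal
(0,4): no bracket -> illegal
(1,1): flips 1 -> legal
(1,2): no bracket -> illegal
(1,4): flips 2 -> legal
(1,5): flips 2 -> legal
(1,6): flips 2 -> legal
(2,1): no bracket -> illegal
(2,6): flips 1 -> legal
(2,7): no bracket -> illegal
(3,1): flips 1 -> legal
(3,2): no bracket -> illegal
(4,1): flips 1 -> legal
(4,5): no bracket -> illegal
(4,7): no bracket -> illegal
(5,1): flips 1 -> legal
(5,2): no bracket -> illegal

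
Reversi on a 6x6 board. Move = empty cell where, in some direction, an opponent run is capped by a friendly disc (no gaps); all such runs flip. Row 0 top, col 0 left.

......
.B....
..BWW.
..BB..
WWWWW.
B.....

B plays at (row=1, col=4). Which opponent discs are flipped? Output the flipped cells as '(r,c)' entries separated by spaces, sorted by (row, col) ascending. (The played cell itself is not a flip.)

Dir NW: first cell '.' (not opp) -> no flip
Dir N: first cell '.' (not opp) -> no flip
Dir NE: first cell '.' (not opp) -> no flip
Dir W: first cell '.' (not opp) -> no flip
Dir E: first cell '.' (not opp) -> no flip
Dir SW: opp run (2,3) capped by B -> flip
Dir S: opp run (2,4), next='.' -> no flip
Dir SE: first cell '.' (not opp) -> no flip

Answer: (2,3)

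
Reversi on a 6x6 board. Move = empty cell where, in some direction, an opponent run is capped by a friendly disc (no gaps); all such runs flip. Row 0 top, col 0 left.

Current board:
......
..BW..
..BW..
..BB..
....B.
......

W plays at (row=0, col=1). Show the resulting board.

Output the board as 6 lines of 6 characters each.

Answer: .W....
..WW..
..BW..
..BB..
....B.
......

Derivation:
Place W at (0,1); scan 8 dirs for brackets.
Dir NW: edge -> no flip
Dir N: edge -> no flip
Dir NE: edge -> no flip
Dir W: first cell '.' (not opp) -> no flip
Dir E: first cell '.' (not opp) -> no flip
Dir SW: first cell '.' (not opp) -> no flip
Dir S: first cell '.' (not opp) -> no flip
Dir SE: opp run (1,2) capped by W -> flip
All flips: (1,2)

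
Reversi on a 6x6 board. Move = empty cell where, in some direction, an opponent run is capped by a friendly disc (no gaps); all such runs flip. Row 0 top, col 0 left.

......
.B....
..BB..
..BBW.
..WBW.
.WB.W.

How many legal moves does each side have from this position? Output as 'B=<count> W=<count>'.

-- B to move --
(2,4): no bracket -> illegal
(2,5): flips 1 -> legal
(3,1): no bracket -> illegal
(3,5): flips 1 -> legal
(4,0): no bracket -> illegal
(4,1): flips 1 -> legal
(4,5): flips 2 -> legal
(5,0): flips 1 -> legal
(5,3): no bracket -> illegal
(5,5): flips 1 -> legal
B mobility = 6
-- W to move --
(0,0): flips 3 -> legal
(0,1): no bracket -> illegal
(0,2): no bracket -> illegal
(1,0): no bracket -> illegal
(1,2): flips 3 -> legal
(1,3): no bracket -> illegal
(1,4): no bracket -> illegal
(2,0): no bracket -> illegal
(2,1): flips 2 -> legal
(2,4): flips 1 -> legal
(3,1): flips 2 -> legal
(4,1): no bracket -> illegal
(5,3): flips 1 -> legal
W mobility = 6

Answer: B=6 W=6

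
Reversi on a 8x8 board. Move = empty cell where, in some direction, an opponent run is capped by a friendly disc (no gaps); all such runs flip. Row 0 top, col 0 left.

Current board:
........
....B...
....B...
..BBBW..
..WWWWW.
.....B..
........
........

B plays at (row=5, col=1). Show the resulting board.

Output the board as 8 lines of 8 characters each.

Answer: ........
....B...
....B...
..BBBW..
..BWWWW.
.B...B..
........
........

Derivation:
Place B at (5,1); scan 8 dirs for brackets.
Dir NW: first cell '.' (not opp) -> no flip
Dir N: first cell '.' (not opp) -> no flip
Dir NE: opp run (4,2) capped by B -> flip
Dir W: first cell '.' (not opp) -> no flip
Dir E: first cell '.' (not opp) -> no flip
Dir SW: first cell '.' (not opp) -> no flip
Dir S: first cell '.' (not opp) -> no flip
Dir SE: first cell '.' (not opp) -> no flip
All flips: (4,2)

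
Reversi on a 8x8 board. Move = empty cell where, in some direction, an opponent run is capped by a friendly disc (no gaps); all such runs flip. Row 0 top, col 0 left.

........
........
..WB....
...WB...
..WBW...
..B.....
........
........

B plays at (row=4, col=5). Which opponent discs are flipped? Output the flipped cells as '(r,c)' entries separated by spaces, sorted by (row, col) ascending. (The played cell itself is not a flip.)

Answer: (4,4)

Derivation:
Dir NW: first cell 'B' (not opp) -> no flip
Dir N: first cell '.' (not opp) -> no flip
Dir NE: first cell '.' (not opp) -> no flip
Dir W: opp run (4,4) capped by B -> flip
Dir E: first cell '.' (not opp) -> no flip
Dir SW: first cell '.' (not opp) -> no flip
Dir S: first cell '.' (not opp) -> no flip
Dir SE: first cell '.' (not opp) -> no flip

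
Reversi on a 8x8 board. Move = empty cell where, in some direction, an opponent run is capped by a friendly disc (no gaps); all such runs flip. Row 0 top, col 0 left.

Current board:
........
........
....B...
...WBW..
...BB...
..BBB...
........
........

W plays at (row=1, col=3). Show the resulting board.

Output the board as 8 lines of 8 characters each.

Place W at (1,3); scan 8 dirs for brackets.
Dir NW: first cell '.' (not opp) -> no flip
Dir N: first cell '.' (not opp) -> no flip
Dir NE: first cell '.' (not opp) -> no flip
Dir W: first cell '.' (not opp) -> no flip
Dir E: first cell '.' (not opp) -> no flip
Dir SW: first cell '.' (not opp) -> no flip
Dir S: first cell '.' (not opp) -> no flip
Dir SE: opp run (2,4) capped by W -> flip
All flips: (2,4)

Answer: ........
...W....
....W...
...WBW..
...BB...
..BBB...
........
........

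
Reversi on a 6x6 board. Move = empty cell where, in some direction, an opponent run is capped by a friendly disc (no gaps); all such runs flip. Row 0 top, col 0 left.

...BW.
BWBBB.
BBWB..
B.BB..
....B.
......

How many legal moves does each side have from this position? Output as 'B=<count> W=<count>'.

Answer: B=5 W=6

Derivation:
-- B to move --
(0,0): flips 2 -> legal
(0,1): flips 1 -> legal
(0,2): flips 1 -> legal
(0,5): flips 1 -> legal
(1,5): no bracket -> illegal
(3,1): flips 1 -> legal
B mobility = 5
-- W to move --
(0,0): no bracket -> illegal
(0,1): no bracket -> illegal
(0,2): flips 2 -> legal
(0,5): no bracket -> illegal
(1,5): flips 3 -> legal
(2,4): flips 2 -> legal
(2,5): no bracket -> illegal
(3,1): flips 1 -> legal
(3,4): no bracket -> illegal
(3,5): no bracket -> illegal
(4,0): no bracket -> illegal
(4,1): no bracket -> illegal
(4,2): flips 1 -> legal
(4,3): no bracket -> illegal
(4,5): no bracket -> illegal
(5,3): no bracket -> illegal
(5,4): no bracket -> illegal
(5,5): flips 2 -> legal
W mobility = 6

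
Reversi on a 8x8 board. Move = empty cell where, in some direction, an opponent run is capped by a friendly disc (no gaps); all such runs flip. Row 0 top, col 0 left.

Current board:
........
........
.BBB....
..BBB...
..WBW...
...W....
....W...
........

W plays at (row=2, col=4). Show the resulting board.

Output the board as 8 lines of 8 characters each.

Place W at (2,4); scan 8 dirs for brackets.
Dir NW: first cell '.' (not opp) -> no flip
Dir N: first cell '.' (not opp) -> no flip
Dir NE: first cell '.' (not opp) -> no flip
Dir W: opp run (2,3) (2,2) (2,1), next='.' -> no flip
Dir E: first cell '.' (not opp) -> no flip
Dir SW: opp run (3,3) capped by W -> flip
Dir S: opp run (3,4) capped by W -> flip
Dir SE: first cell '.' (not opp) -> no flip
All flips: (3,3) (3,4)

Answer: ........
........
.BBBW...
..BWW...
..WBW...
...W....
....W...
........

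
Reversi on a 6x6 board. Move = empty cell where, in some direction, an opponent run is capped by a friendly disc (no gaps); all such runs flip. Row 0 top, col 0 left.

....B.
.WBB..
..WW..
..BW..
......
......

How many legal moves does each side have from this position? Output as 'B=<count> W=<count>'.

-- B to move --
(0,0): no bracket -> illegal
(0,1): no bracket -> illegal
(0,2): no bracket -> illegal
(1,0): flips 1 -> legal
(1,4): flips 1 -> legal
(2,0): no bracket -> illegal
(2,1): no bracket -> illegal
(2,4): no bracket -> illegal
(3,1): flips 1 -> legal
(3,4): flips 2 -> legal
(4,2): no bracket -> illegal
(4,3): flips 2 -> legal
(4,4): no bracket -> illegal
B mobility = 5
-- W to move --
(0,1): flips 1 -> legal
(0,2): flips 1 -> legal
(0,3): flips 1 -> legal
(0,5): no bracket -> illegal
(1,4): flips 2 -> legal
(1,5): no bracket -> illegal
(2,1): no bracket -> illegal
(2,4): no bracket -> illegal
(3,1): flips 1 -> legal
(4,1): flips 1 -> legal
(4,2): flips 1 -> legal
(4,3): no bracket -> illegal
W mobility = 7

Answer: B=5 W=7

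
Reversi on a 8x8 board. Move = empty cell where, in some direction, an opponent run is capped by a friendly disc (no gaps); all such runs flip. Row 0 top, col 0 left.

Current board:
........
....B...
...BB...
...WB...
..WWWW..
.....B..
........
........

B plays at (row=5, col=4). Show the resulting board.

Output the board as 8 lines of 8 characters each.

Answer: ........
....B...
...BB...
...WB...
..WWBW..
....BB..
........
........

Derivation:
Place B at (5,4); scan 8 dirs for brackets.
Dir NW: opp run (4,3), next='.' -> no flip
Dir N: opp run (4,4) capped by B -> flip
Dir NE: opp run (4,5), next='.' -> no flip
Dir W: first cell '.' (not opp) -> no flip
Dir E: first cell 'B' (not opp) -> no flip
Dir SW: first cell '.' (not opp) -> no flip
Dir S: first cell '.' (not opp) -> no flip
Dir SE: first cell '.' (not opp) -> no flip
All flips: (4,4)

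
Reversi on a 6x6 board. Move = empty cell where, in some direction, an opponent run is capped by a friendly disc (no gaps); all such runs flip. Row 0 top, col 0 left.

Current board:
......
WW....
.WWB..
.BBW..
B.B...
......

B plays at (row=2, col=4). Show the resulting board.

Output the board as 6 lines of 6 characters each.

Answer: ......
WW....
.WWBB.
.BBB..
B.B...
......

Derivation:
Place B at (2,4); scan 8 dirs for brackets.
Dir NW: first cell '.' (not opp) -> no flip
Dir N: first cell '.' (not opp) -> no flip
Dir NE: first cell '.' (not opp) -> no flip
Dir W: first cell 'B' (not opp) -> no flip
Dir E: first cell '.' (not opp) -> no flip
Dir SW: opp run (3,3) capped by B -> flip
Dir S: first cell '.' (not opp) -> no flip
Dir SE: first cell '.' (not opp) -> no flip
All flips: (3,3)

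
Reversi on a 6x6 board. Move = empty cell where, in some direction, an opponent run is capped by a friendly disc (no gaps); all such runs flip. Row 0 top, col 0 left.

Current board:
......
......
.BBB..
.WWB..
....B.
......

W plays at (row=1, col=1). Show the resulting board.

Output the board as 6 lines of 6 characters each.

Answer: ......
.W....
.WBB..
.WWB..
....B.
......

Derivation:
Place W at (1,1); scan 8 dirs for brackets.
Dir NW: first cell '.' (not opp) -> no flip
Dir N: first cell '.' (not opp) -> no flip
Dir NE: first cell '.' (not opp) -> no flip
Dir W: first cell '.' (not opp) -> no flip
Dir E: first cell '.' (not opp) -> no flip
Dir SW: first cell '.' (not opp) -> no flip
Dir S: opp run (2,1) capped by W -> flip
Dir SE: opp run (2,2) (3,3) (4,4), next='.' -> no flip
All flips: (2,1)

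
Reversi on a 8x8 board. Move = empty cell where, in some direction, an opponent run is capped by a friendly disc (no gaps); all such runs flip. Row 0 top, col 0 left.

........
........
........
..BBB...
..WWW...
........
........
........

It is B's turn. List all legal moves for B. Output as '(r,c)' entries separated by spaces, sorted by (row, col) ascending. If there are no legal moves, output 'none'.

(3,1): no bracket -> illegal
(3,5): no bracket -> illegal
(4,1): no bracket -> illegal
(4,5): no bracket -> illegal
(5,1): flips 1 -> legal
(5,2): flips 2 -> legal
(5,3): flips 1 -> legal
(5,4): flips 2 -> legal
(5,5): flips 1 -> legal

Answer: (5,1) (5,2) (5,3) (5,4) (5,5)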